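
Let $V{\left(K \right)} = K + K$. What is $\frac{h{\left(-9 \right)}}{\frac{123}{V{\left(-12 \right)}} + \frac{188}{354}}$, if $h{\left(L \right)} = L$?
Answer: $\frac{12744}{6505} \approx 1.9591$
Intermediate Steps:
$V{\left(K \right)} = 2 K$
$\frac{h{\left(-9 \right)}}{\frac{123}{V{\left(-12 \right)}} + \frac{188}{354}} = - \frac{9}{\frac{123}{2 \left(-12\right)} + \frac{188}{354}} = - \frac{9}{\frac{123}{-24} + 188 \cdot \frac{1}{354}} = - \frac{9}{123 \left(- \frac{1}{24}\right) + \frac{94}{177}} = - \frac{9}{- \frac{41}{8} + \frac{94}{177}} = - \frac{9}{- \frac{6505}{1416}} = \left(-9\right) \left(- \frac{1416}{6505}\right) = \frac{12744}{6505}$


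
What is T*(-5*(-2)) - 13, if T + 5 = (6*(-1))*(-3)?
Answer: 117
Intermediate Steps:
T = 13 (T = -5 + (6*(-1))*(-3) = -5 - 6*(-3) = -5 + 18 = 13)
T*(-5*(-2)) - 13 = 13*(-5*(-2)) - 13 = 13*10 - 13 = 130 - 13 = 117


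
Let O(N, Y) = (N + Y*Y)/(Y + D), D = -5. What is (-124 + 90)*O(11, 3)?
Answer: 340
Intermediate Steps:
O(N, Y) = (N + Y**2)/(-5 + Y) (O(N, Y) = (N + Y*Y)/(Y - 5) = (N + Y**2)/(-5 + Y))
(-124 + 90)*O(11, 3) = (-124 + 90)*((11 + 3**2)/(-5 + 3)) = -34*(11 + 9)/(-2) = -(-17)*20 = -34*(-10) = 340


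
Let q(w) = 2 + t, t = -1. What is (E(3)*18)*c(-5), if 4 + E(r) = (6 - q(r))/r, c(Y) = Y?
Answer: 210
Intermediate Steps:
q(w) = 1 (q(w) = 2 - 1 = 1)
E(r) = -4 + 5/r (E(r) = -4 + (6 - 1*1)/r = -4 + (6 - 1)/r = -4 + 5/r)
(E(3)*18)*c(-5) = ((-4 + 5/3)*18)*(-5) = -7/3*18*(-5) = -42*(-5) = 210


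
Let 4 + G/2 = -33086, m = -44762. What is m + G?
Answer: -110942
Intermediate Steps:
G = -66180 (G = -8 + 2*(-33086) = -8 - 66172 = -66180)
m + G = -44762 - 66180 = -110942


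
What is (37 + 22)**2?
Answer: 3481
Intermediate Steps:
(37 + 22)**2 = 59**2 = 3481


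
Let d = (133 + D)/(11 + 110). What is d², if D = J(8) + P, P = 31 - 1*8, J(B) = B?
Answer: 26896/14641 ≈ 1.8370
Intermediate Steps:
P = 23 (P = 31 - 8 = 23)
D = 31 (D = 8 + 23 = 31)
d = 164/121 (d = (133 + 31)/(11 + 110) = 164/121 ≈ 1.3554)
d² = (164/121)² = 26896/14641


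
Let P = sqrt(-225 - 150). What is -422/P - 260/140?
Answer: -13/7 + 422*I*sqrt(15)/75 ≈ -1.8571 + 21.792*I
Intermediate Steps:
P = 5*I*sqrt(15) (P = sqrt(-375) = 5*I*sqrt(15) ≈ 19.365*I)
-422/P - 260/140 = -422*(-I*sqrt(15)/75) - 260/140 = -(-422)*I*sqrt(15)/75 - 260*1/140 = 422*I*sqrt(15)/75 - 13/7 = -13/7 + 422*I*sqrt(15)/75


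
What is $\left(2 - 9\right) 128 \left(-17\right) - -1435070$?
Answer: $1450302$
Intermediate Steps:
$\left(2 - 9\right) 128 \left(-17\right) - -1435070 = \left(2 - 9\right) 128 \left(-17\right) + 1435070 = \left(-7\right) 128 \left(-17\right) + 1435070 = \left(-896\right) \left(-17\right) + 1435070 = 15232 + 1435070 = 1450302$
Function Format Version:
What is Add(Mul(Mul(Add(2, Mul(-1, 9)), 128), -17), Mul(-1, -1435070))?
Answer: 1450302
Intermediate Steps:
Add(Mul(Mul(Add(2, Mul(-1, 9)), 128), -17), Mul(-1, -1435070)) = Add(Mul(Mul(Add(2, -9), 128), -17), 1435070) = Add(Mul(Mul(-7, 128), -17), 1435070) = Add(Mul(-896, -17), 1435070) = Add(15232, 1435070) = 1450302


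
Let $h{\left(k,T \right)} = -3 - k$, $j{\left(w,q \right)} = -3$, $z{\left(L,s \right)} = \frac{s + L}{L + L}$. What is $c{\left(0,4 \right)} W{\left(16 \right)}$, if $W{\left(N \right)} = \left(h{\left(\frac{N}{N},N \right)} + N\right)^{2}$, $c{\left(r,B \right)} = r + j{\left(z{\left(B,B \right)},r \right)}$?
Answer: $-432$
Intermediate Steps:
$z{\left(L,s \right)} = \frac{L + s}{2 L}$
$c{\left(r,B \right)} = -3 + r$ ($c{\left(r,B \right)} = r - 3 = -3 + r$)
$W{\left(N \right)} = \left(-4 + N\right)^{2}$ ($W{\left(N \right)} = \left(\left(-3 - \frac{N}{N}\right) + N\right)^{2} = \left(\left(-3 - 1\right) + N\right)^{2} = \left(-4 + N\right)^{2}$)
$c{\left(0,4 \right)} W{\left(16 \right)} = \left(-3 + 0\right) \left(-4 + 16\right)^{2} = - 3 \cdot 12^{2} = \left(-3\right) 144 = -432$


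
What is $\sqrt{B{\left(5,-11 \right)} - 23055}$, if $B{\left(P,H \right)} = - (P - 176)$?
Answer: $2 i \sqrt{5721} \approx 151.27 i$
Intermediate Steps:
$B{\left(P,H \right)} = 176 - P$ ($B{\left(P,H \right)} = - (-176 + P) = 176 - P$)
$\sqrt{B{\left(5,-11 \right)} - 23055} = \sqrt{\left(176 - 5\right) - 23055} = \sqrt{171 - 23055} = \sqrt{-22884} = 2 i \sqrt{5721}$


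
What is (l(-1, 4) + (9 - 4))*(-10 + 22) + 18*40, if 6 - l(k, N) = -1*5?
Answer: 912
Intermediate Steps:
l(k, N) = 11 (l(k, N) = 6 - (-1)*5 = 6 - 1*(-5) = 6 + 5 = 11)
(l(-1, 4) + (9 - 4))*(-10 + 22) + 18*40 = (11 + (9 - 4))*(-10 + 22) + 18*40 = (11 + 5)*12 + 720 = 16*12 + 720 = 192 + 720 = 912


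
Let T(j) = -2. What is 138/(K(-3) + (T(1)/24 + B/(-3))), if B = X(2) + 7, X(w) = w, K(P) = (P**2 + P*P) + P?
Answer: 1656/143 ≈ 11.580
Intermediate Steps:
K(P) = P + 2*P**2 (K(P) = (P**2 + P**2) + P = 2*P**2 + P = P + 2*P**2)
B = 9 (B = 2 + 7 = 9)
138/(K(-3) + (T(1)/24 + B/(-3))) = 138/(-3*(1 + 2*(-3)) + (-2/24 + 9/(-3))) = 138/(-3*(1 - 6) + (-2*1/24 + 9*(-1/3))) = 138/(-3*(-5) + (-1/12 - 3)) = 138/(15 - 37/12) = 138/(143/12) = (12/143)*138 = 1656/143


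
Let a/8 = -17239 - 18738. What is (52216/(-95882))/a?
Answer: 6527/3449546714 ≈ 1.8921e-6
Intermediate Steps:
a = -287816 (a = 8*(-17239 - 18738) = 8*(-35977) = -287816)
(52216/(-95882))/a = (52216/(-95882))/(-287816) = (52216*(-1/95882))*(-1/287816) = -26108/47941*(-1/287816) = 6527/3449546714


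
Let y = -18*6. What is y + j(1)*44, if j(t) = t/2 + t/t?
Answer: -42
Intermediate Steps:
y = -108
j(t) = 1 + t/2 (j(t) = t*(½) + 1 = t/2 + 1 = 1 + t/2)
y + j(1)*44 = -108 + (1 + (½)*1)*44 = -108 + (1 + ½)*44 = -108 + (3/2)*44 = -108 + 66 = -42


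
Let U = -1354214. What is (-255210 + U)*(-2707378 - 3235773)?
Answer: 9565049855024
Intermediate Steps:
(-255210 + U)*(-2707378 - 3235773) = (-255210 - 1354214)*(-2707378 - 3235773) = -1609424*(-5943151) = 9565049855024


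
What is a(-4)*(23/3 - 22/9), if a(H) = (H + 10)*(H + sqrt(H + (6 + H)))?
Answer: -376/3 + 94*I*sqrt(2)/3 ≈ -125.33 + 44.312*I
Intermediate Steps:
a(H) = (10 + H)*(H + sqrt(6 + 2*H))
a(-4)*(23/3 - 22/9) = ((-4)**2 + 10*(-4) + 10*sqrt(6 + 2*(-4)) - 4*sqrt(6 + 2*(-4)))*(23/3 - 22/9) = (16 - 40 + 10*sqrt(6 - 8) - 4*sqrt(6 - 8))*(23*(1/3) - 22*1/9) = (16 - 40 + 10*sqrt(-2) - 4*I*sqrt(2))*(23/3 - 22/9) = (16 - 40 + 10*(I*sqrt(2)) - 4*I*sqrt(2))*(47/9) = (16 - 40 + 10*I*sqrt(2) - 4*I*sqrt(2))*(47/9) = (-24 + 6*I*sqrt(2))*(47/9) = -376/3 + 94*I*sqrt(2)/3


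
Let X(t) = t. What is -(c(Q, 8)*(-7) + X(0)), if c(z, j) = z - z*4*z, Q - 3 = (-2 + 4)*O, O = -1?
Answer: -21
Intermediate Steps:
Q = 1 (Q = 3 + (-2 + 4)*(-1) = 3 + 2*(-1) = 3 - 2 = 1)
c(z, j) = z - 4*z²
-(c(Q, 8)*(-7) + X(0)) = -((1*(1 - 4*1))*(-7) + 0) = -((1*(1 - 4))*(-7) + 0) = -((1*(-3))*(-7) + 0) = -(-3*(-7) + 0) = -(21 + 0) = -1*21 = -21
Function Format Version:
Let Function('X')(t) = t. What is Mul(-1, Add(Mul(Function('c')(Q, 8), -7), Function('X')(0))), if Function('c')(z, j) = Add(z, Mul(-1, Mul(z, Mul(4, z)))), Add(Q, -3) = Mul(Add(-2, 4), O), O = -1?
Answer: -21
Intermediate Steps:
Q = 1 (Q = Add(3, Mul(Add(-2, 4), -1)) = Add(3, Mul(2, -1)) = Add(3, -2) = 1)
Function('c')(z, j) = Add(z, Mul(-4, Pow(z, 2))) (Function('c')(z, j) = Add(z, Mul(-1, Mul(4, Pow(z, 2)))) = Add(z, Mul(-4, Pow(z, 2))))
Mul(-1, Add(Mul(Function('c')(Q, 8), -7), Function('X')(0))) = Mul(-1, Add(Mul(Mul(1, Add(1, Mul(-4, 1))), -7), 0)) = Mul(-1, Add(Mul(Mul(1, Add(1, -4)), -7), 0)) = Mul(-1, Add(Mul(Mul(1, -3), -7), 0)) = Mul(-1, Add(Mul(-3, -7), 0)) = Mul(-1, Add(21, 0)) = Mul(-1, 21) = -21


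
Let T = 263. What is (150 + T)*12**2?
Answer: 59472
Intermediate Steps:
(150 + T)*12**2 = (150 + 263)*12**2 = 413*144 = 59472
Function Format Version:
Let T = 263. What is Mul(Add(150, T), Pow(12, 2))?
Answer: 59472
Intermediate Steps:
Mul(Add(150, T), Pow(12, 2)) = Mul(Add(150, 263), Pow(12, 2)) = Mul(413, 144) = 59472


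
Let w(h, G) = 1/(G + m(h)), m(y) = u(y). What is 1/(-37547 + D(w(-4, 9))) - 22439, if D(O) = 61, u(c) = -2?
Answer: -841148355/37486 ≈ -22439.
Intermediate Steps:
m(y) = -2
w(h, G) = 1/(-2 + G) (w(h, G) = 1/(G - 2) = 1/(-2 + G))
1/(-37547 + D(w(-4, 9))) - 22439 = 1/(-37547 + 61) - 22439 = 1/(-37486) - 22439 = -1/37486 - 22439 = -841148355/37486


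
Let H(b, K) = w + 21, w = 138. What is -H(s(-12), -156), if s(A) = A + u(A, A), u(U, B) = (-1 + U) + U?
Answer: -159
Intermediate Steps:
u(U, B) = -1 + 2*U
s(A) = -1 + 3*A (s(A) = A + (-1 + 2*A) = -1 + 3*A)
H(b, K) = 159 (H(b, K) = 138 + 21 = 159)
-H(s(-12), -156) = -1*159 = -159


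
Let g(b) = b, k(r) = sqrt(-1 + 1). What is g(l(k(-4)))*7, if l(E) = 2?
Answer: 14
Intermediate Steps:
k(r) = 0 (k(r) = sqrt(0) = 0)
g(l(k(-4)))*7 = 2*7 = 14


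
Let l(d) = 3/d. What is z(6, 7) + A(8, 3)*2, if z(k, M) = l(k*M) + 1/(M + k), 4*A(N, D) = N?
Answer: 755/182 ≈ 4.1484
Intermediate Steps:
A(N, D) = N/4
z(k, M) = 1/(M + k) + 3/(M*k) (z(k, M) = 3/((k*M)) + 1/(M + k) = 3/((M*k)) + 1/(M + k) = 3*(1/(M*k)) + 1/(M + k) = 3/(M*k) + 1/(M + k) = 1/(M + k) + 3/(M*k))
z(6, 7) + A(8, 3)*2 = (3*7 + 3*6 + 7*6)/(7*6*(7 + 6)) + ((¼)*8)*2 = (⅐)*(⅙)*(21 + 18 + 42)/13 + 2*2 = (⅐)*(⅙)*(1/13)*81 + 4 = 27/182 + 4 = 755/182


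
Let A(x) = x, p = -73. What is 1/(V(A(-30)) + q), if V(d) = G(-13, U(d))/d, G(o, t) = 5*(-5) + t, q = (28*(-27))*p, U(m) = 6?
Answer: 30/1655659 ≈ 1.8120e-5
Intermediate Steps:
q = 55188 (q = (28*(-27))*(-73) = -756*(-73) = 55188)
G(o, t) = -25 + t
V(d) = -19/d (V(d) = (-25 + 6)/d = -19/d)
1/(V(A(-30)) + q) = 1/(-19/(-30) + 55188) = 1/(-19*(-1/30) + 55188) = 1/(19/30 + 55188) = 1/(1655659/30) = 30/1655659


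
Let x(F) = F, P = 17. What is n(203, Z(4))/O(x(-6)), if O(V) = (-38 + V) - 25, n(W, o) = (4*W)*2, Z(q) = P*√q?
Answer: -1624/69 ≈ -23.536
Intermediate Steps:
Z(q) = 17*√q
n(W, o) = 8*W
O(V) = -63 + V
n(203, Z(4))/O(x(-6)) = (8*203)/(-63 - 6) = 1624/(-69) = 1624*(-1/69) = -1624/69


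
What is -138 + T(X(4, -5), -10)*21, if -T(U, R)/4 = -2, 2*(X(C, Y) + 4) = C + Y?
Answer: 30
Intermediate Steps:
X(C, Y) = -4 + C/2 + Y/2 (X(C, Y) = -4 + (C + Y)/2 = -4 + (C/2 + Y/2) = -4 + C/2 + Y/2)
T(U, R) = 8 (T(U, R) = -4*(-2) = 8)
-138 + T(X(4, -5), -10)*21 = -138 + 8*21 = -138 + 168 = 30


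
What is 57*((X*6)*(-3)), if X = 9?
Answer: -9234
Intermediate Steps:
57*((X*6)*(-3)) = 57*((9*6)*(-3)) = 57*(54*(-3)) = 57*(-162) = -9234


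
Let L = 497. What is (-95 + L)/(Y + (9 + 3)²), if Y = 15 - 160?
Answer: -402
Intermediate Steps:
Y = -145
(-95 + L)/(Y + (9 + 3)²) = (-95 + 497)/(-145 + (9 + 3)²) = 402/(-145 + 12²) = 402/(-145 + 144) = 402/(-1) = 402*(-1) = -402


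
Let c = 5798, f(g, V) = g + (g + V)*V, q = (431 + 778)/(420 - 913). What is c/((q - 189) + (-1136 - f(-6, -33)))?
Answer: -2858414/1285967 ≈ -2.2228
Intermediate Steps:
q = -1209/493 (q = 1209/(-493) = 1209*(-1/493) = -1209/493 ≈ -2.4523)
f(g, V) = g + V*(V + g) (f(g, V) = g + (V + g)*V = g + V*(V + g))
c/((q - 189) + (-1136 - f(-6, -33))) = 5798/((-1209/493 - 189) + (-1136 - (-6 + (-33)**2 - 33*(-6)))) = 5798/(-94386/493 + (-1136 - (-6 + 1089 + 198))) = 5798/(-94386/493 + (-1136 - 1*1281)) = 5798/(-94386/493 + (-1136 - 1281)) = 5798/(-94386/493 - 2417) = 5798/(-1285967/493) = 5798*(-493/1285967) = -2858414/1285967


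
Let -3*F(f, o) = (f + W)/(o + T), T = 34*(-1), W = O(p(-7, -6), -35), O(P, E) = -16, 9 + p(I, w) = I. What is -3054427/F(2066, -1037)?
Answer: -9813873951/2050 ≈ -4.7873e+6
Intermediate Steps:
p(I, w) = -9 + I
W = -16
T = -34
F(f, o) = -(-16 + f)/(3*(-34 + o)) (F(f, o) = -(f - 16)/(3*(o - 34)) = -(-16 + f)/(3*(-34 + o)))
-3054427/F(2066, -1037) = -3054427*3*(-34 - 1037)/(16 - 1*2066) = -3054427*(-3213/(16 - 2066)) = -3054427/((1/3)*(-1/1071)*(-2050)) = -3054427/2050/3213 = -3054427*3213/2050 = -9813873951/2050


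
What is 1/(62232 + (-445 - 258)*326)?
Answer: -1/166946 ≈ -5.9900e-6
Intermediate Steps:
1/(62232 + (-445 - 258)*326) = 1/(62232 - 703*326) = 1/(62232 - 229178) = 1/(-166946) = -1/166946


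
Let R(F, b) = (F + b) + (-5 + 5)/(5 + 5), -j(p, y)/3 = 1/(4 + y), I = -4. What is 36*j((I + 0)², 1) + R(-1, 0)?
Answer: -113/5 ≈ -22.600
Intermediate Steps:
j(p, y) = -3/(4 + y)
R(F, b) = F + b (R(F, b) = (F + b) + 0/10 = (F + b) + 0*(⅒) = (F + b) + 0 = F + b)
36*j((I + 0)², 1) + R(-1, 0) = 36*(-3/(4 + 1)) + (-1 + 0) = 36*(-3/5) - 1 = 36*(-3*⅕) - 1 = 36*(-⅗) - 1 = -108/5 - 1 = -113/5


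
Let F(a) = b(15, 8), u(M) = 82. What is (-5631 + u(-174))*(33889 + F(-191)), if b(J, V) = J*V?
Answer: -188715941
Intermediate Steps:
F(a) = 120 (F(a) = 15*8 = 120)
(-5631 + u(-174))*(33889 + F(-191)) = (-5631 + 82)*(33889 + 120) = -5549*34009 = -188715941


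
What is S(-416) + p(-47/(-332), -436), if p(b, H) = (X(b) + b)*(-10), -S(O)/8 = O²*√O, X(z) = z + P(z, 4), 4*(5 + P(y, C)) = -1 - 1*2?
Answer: 9075/166 - 5537792*I*√26 ≈ 54.669 - 2.8237e+7*I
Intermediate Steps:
P(y, C) = -23/4 (P(y, C) = -5 + (-1 - 1*2)/4 = -5 + (-1 - 2)/4 = -5 + (¼)*(-3) = -5 - ¾ = -23/4)
X(z) = -23/4 + z (X(z) = z - 23/4 = -23/4 + z)
S(O) = -8*O^(5/2) (S(O) = -8*O²*√O = -8*O^(5/2))
p(b, H) = 115/2 - 20*b (p(b, H) = ((-23/4 + b) + b)*(-10) = (-23/4 + 2*b)*(-10) = 115/2 - 20*b)
S(-416) + p(-47/(-332), -436) = -5537792*I*√26 + (115/2 - (-940)/(-332)) = -5537792*I*√26 + (115/2 - (-940)*(-1)/332) = -5537792*I*√26 + (115/2 - 20*47/332) = -5537792*I*√26 + (115/2 - 235/83) = -5537792*I*√26 + 9075/166 = 9075/166 - 5537792*I*√26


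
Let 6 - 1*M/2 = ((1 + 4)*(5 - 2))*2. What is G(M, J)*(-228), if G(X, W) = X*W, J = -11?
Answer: -120384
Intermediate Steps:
M = -48 (M = 12 - 2*(1 + 4)*(5 - 2)*2 = 12 - 2*5*3*2 = 12 - 30*2 = 12 - 2*30 = 12 - 60 = -48)
G(X, W) = W*X
G(M, J)*(-228) = -11*(-48)*(-228) = 528*(-228) = -120384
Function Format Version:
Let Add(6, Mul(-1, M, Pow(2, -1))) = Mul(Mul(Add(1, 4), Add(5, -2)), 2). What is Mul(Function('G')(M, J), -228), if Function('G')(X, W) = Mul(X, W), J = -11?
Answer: -120384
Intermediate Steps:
M = -48 (M = Add(12, Mul(-2, Mul(Mul(Add(1, 4), Add(5, -2)), 2))) = Add(12, Mul(-2, Mul(Mul(5, 3), 2))) = Add(12, Mul(-2, Mul(15, 2))) = Add(12, Mul(-2, 30)) = Add(12, -60) = -48)
Function('G')(X, W) = Mul(W, X)
Mul(Function('G')(M, J), -228) = Mul(Mul(-11, -48), -228) = Mul(528, -228) = -120384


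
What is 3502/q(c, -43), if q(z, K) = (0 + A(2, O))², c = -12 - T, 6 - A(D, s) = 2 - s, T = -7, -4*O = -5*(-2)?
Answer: 14008/9 ≈ 1556.4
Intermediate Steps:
O = -5/2 (O = -(-5)*(-2)/4 = -¼*10 = -5/2 ≈ -2.5000)
A(D, s) = 4 + s (A(D, s) = 6 - (2 - s) = 6 + (-2 + s) = 4 + s)
c = -5 (c = -12 - 1*(-7) = -12 + 7 = -5)
q(z, K) = 9/4 (q(z, K) = (0 + (4 - 5/2))² = (0 + 3/2)² = (3/2)² = 9/4)
3502/q(c, -43) = 3502/(9/4) = 3502*(4/9) = 14008/9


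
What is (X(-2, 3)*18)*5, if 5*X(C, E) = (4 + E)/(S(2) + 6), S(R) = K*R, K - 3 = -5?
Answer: 63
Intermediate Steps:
K = -2 (K = 3 - 5 = -2)
S(R) = -2*R
X(C, E) = ⅖ + E/10 (X(C, E) = ((4 + E)/(-2*2 + 6))/5 = ((4 + E)/(-4 + 6))/5 = ((4 + E)/2)/5 = ((4 + E)*(½))/5 = (2 + E/2)/5 = ⅖ + E/10)
(X(-2, 3)*18)*5 = ((⅖ + (⅒)*3)*18)*5 = ((⅖ + 3/10)*18)*5 = ((7/10)*18)*5 = (63/5)*5 = 63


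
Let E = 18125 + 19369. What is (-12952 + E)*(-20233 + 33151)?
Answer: 317033556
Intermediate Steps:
E = 37494
(-12952 + E)*(-20233 + 33151) = (-12952 + 37494)*(-20233 + 33151) = 24542*12918 = 317033556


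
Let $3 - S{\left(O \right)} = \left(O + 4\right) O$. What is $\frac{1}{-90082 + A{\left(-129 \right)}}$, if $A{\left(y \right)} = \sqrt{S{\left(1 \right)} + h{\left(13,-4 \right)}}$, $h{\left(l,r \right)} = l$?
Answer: $- \frac{90082}{8114766713} - \frac{\sqrt{11}}{8114766713} \approx -1.1101 \cdot 10^{-5}$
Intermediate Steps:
$S{\left(O \right)} = 3 - O \left(4 + O\right)$ ($S{\left(O \right)} = 3 - \left(O + 4\right) O = 3 - \left(4 + O\right) O = 3 - O \left(4 + O\right)$)
$A{\left(y \right)} = \sqrt{11}$ ($A{\left(y \right)} = \sqrt{\left(3 - 1^{2} - 4\right) + 13} = \sqrt{\left(3 - 1 - 4\right) + 13} = \sqrt{-2 + 13} = \sqrt{11}$)
$\frac{1}{-90082 + A{\left(-129 \right)}} = \frac{1}{-90082 + \sqrt{11}}$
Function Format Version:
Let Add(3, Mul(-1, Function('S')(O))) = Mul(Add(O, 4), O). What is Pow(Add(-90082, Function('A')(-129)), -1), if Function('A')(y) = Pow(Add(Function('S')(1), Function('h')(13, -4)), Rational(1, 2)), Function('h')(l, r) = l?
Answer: Add(Rational(-90082, 8114766713), Mul(Rational(-1, 8114766713), Pow(11, Rational(1, 2)))) ≈ -1.1101e-5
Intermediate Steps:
Function('S')(O) = Add(3, Mul(-1, O, Add(4, O))) (Function('S')(O) = Add(3, Mul(-1, Mul(Add(O, 4), O))) = Add(3, Mul(-1, Mul(Add(4, O), O))) = Add(3, Mul(-1, Mul(O, Add(4, O)))) = Add(3, Mul(-1, O, Add(4, O))))
Function('A')(y) = Pow(11, Rational(1, 2)) (Function('A')(y) = Pow(Add(Add(3, Mul(-1, Pow(1, 2)), Mul(-4, 1)), 13), Rational(1, 2)) = Pow(Add(Add(3, Mul(-1, 1), -4), 13), Rational(1, 2)) = Pow(Add(Add(3, -1, -4), 13), Rational(1, 2)) = Pow(Add(-2, 13), Rational(1, 2)) = Pow(11, Rational(1, 2)))
Pow(Add(-90082, Function('A')(-129)), -1) = Pow(Add(-90082, Pow(11, Rational(1, 2))), -1)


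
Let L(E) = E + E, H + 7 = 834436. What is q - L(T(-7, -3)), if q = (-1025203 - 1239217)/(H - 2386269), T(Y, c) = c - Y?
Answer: -507515/77592 ≈ -6.5408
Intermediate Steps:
H = 834429 (H = -7 + 834436 = 834429)
L(E) = 2*E
q = 113221/77592 (q = (-1025203 - 1239217)/(834429 - 2386269) = -2264420/(-1551840) = -2264420*(-1/1551840) = 113221/77592 ≈ 1.4592)
q - L(T(-7, -3)) = 113221/77592 - 2*(-3 - 1*(-7)) = 113221/77592 - 2*(-3 + 7) = 113221/77592 - 2*4 = 113221/77592 - 1*8 = 113221/77592 - 8 = -507515/77592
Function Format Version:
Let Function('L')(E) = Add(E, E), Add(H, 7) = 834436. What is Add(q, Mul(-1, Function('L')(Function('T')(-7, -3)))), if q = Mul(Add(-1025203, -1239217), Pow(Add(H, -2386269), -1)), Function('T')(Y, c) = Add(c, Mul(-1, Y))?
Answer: Rational(-507515, 77592) ≈ -6.5408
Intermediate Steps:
H = 834429 (H = Add(-7, 834436) = 834429)
Function('L')(E) = Mul(2, E)
q = Rational(113221, 77592) (q = Mul(Add(-1025203, -1239217), Pow(Add(834429, -2386269), -1)) = Mul(-2264420, Pow(-1551840, -1)) = Mul(-2264420, Rational(-1, 1551840)) = Rational(113221, 77592) ≈ 1.4592)
Add(q, Mul(-1, Function('L')(Function('T')(-7, -3)))) = Add(Rational(113221, 77592), Mul(-1, Mul(2, Add(-3, Mul(-1, -7))))) = Add(Rational(113221, 77592), Mul(-1, Mul(2, Add(-3, 7)))) = Add(Rational(113221, 77592), Mul(-1, Mul(2, 4))) = Add(Rational(113221, 77592), Mul(-1, 8)) = Add(Rational(113221, 77592), -8) = Rational(-507515, 77592)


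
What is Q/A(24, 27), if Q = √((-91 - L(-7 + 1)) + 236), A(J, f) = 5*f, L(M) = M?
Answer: √151/135 ≈ 0.091024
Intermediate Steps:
Q = √151 (Q = √((-91 - (-7 + 1)) + 236) = √((-91 - 1*(-6)) + 236) = √((-91 + 6) + 236) = √(-85 + 236) = √151 ≈ 12.288)
Q/A(24, 27) = √151/((5*27)) = √151/135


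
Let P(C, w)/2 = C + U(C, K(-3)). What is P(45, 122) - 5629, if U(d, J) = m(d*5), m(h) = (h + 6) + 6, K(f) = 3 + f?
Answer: -5065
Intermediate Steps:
m(h) = 12 + h (m(h) = (6 + h) + 6 = 12 + h)
U(d, J) = 12 + 5*d (U(d, J) = 12 + d*5 = 12 + 5*d)
P(C, w) = 24 + 12*C (P(C, w) = 2*(C + (12 + 5*C)) = 2*(12 + 6*C) = 24 + 12*C)
P(45, 122) - 5629 = (24 + 12*45) - 5629 = (24 + 540) - 5629 = 564 - 5629 = -5065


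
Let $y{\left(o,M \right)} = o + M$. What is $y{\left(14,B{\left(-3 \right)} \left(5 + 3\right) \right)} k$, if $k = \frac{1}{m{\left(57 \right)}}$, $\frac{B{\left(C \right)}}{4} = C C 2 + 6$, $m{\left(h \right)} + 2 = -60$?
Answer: $- \frac{391}{31} \approx -12.613$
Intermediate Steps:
$m{\left(h \right)} = -62$ ($m{\left(h \right)} = -2 - 60 = -62$)
$B{\left(C \right)} = 24 + 8 C^{2}$ ($B{\left(C \right)} = 4 \left(C C 2 + 6\right) = 4 \left(C^{2} \cdot 2 + 6\right) = 4 \left(2 C^{2} + 6\right) = 4 \left(6 + 2 C^{2}\right) = 24 + 8 C^{2}$)
$y{\left(o,M \right)} = M + o$
$k = - \frac{1}{62}$ ($k = \frac{1}{-62} = - \frac{1}{62} \approx -0.016129$)
$y{\left(14,B{\left(-3 \right)} \left(5 + 3\right) \right)} k = \left(\left(24 + 8 \left(-3\right)^{2}\right) \left(5 + 3\right) + 14\right) \left(- \frac{1}{62}\right) = \left(\left(24 + 8 \cdot 9\right) 8 + 14\right) \left(- \frac{1}{62}\right) = \left(\left(24 + 72\right) 8 + 14\right) \left(- \frac{1}{62}\right) = \left(96 \cdot 8 + 14\right) \left(- \frac{1}{62}\right) = \left(768 + 14\right) \left(- \frac{1}{62}\right) = 782 \left(- \frac{1}{62}\right) = - \frac{391}{31}$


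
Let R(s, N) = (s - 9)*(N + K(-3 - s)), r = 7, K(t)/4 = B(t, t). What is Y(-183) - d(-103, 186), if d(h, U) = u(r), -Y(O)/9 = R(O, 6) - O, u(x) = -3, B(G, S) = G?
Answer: 1252884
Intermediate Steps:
K(t) = 4*t
R(s, N) = (-9 + s)*(-12 + N - 4*s) (R(s, N) = (s - 9)*(N + 4*(-3 - s)) = (-9 + s)*(N + (-12 - 4*s)) = (-9 + s)*(-12 + N - 4*s))
Y(O) = -486 - 261*O + 36*O² (Y(O) = -9*((108 - 9*6 - 4*O² + 24*O + 6*O) - O) = -9*((108 - 54 - 4*O² + 24*O + 6*O) - O) = -9*((54 - 4*O² + 30*O) - O) = -9*(54 - 4*O² + 29*O) = -486 - 261*O + 36*O²)
d(h, U) = -3
Y(-183) - d(-103, 186) = (-486 - 261*(-183) + 36*(-183)²) - 1*(-3) = (-486 + 47763 + 36*33489) + 3 = (-486 + 47763 + 1205604) + 3 = 1252881 + 3 = 1252884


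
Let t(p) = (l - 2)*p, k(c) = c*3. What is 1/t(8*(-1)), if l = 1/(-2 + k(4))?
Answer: 5/76 ≈ 0.065789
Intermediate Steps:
k(c) = 3*c
l = 1/10 (l = 1/(-2 + 3*4) = 1/(-2 + 12) = 1/10 ≈ 0.10000)
t(p) = -19*p/10 (t(p) = (1/10 - 2)*p = -19*p/10)
1/t(8*(-1)) = 1/(-76*(-1)/5) = 1/(-19/10*(-8)) = 1/(76/5) = 5/76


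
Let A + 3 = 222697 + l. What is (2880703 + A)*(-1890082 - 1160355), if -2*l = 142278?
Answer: -9249711996746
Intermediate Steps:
l = -71139 (l = -½*142278 = -71139)
A = 151555 (A = -3 + (222697 - 71139) = -3 + 151558 = 151555)
(2880703 + A)*(-1890082 - 1160355) = (2880703 + 151555)*(-1890082 - 1160355) = 3032258*(-3050437) = -9249711996746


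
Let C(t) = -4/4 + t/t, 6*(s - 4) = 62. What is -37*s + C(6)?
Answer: -1591/3 ≈ -530.33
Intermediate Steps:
s = 43/3 (s = 4 + (⅙)*62 = 4 + 31/3 = 43/3 ≈ 14.333)
C(t) = 0 (C(t) = -4*¼ + 1 = -1 + 1 = 0)
-37*s + C(6) = -37*43/3 + 0 = -1591/3 + 0 = -1591/3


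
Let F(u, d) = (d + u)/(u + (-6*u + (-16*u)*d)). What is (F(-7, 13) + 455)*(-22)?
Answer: -4975014/497 ≈ -10010.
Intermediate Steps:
F(u, d) = (d + u)/(-5*u - 16*d*u) (F(u, d) = (d + u)/(u + (-6*u - 16*d*u)) = (d + u)/(-5*u - 16*d*u))
(F(-7, 13) + 455)*(-22) = ((-1*13 - 1*(-7))/((-7)*(5 + 16*13)) + 455)*(-22) = (-(-13 + 7)/(7*(5 + 208)) + 455)*(-22) = (-⅐*(-6)/213 + 455)*(-22) = (-⅐*1/213*(-6) + 455)*(-22) = (2/497 + 455)*(-22) = (226137/497)*(-22) = -4975014/497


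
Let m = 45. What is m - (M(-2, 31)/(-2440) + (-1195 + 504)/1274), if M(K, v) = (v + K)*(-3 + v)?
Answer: 8912858/194285 ≈ 45.875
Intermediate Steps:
M(K, v) = (-3 + v)*(K + v) (M(K, v) = (K + v)*(-3 + v) = (-3 + v)*(K + v))
m - (M(-2, 31)/(-2440) + (-1195 + 504)/1274) = 45 - ((31² - 3*(-2) - 3*31 - 2*31)/(-2440) + (-1195 + 504)/1274) = 45 - ((961 + 6 - 93 - 62)*(-1/2440) - 691*1/1274) = 45 - (812*(-1/2440) - 691/1274) = 45 - (-203/610 - 691/1274) = 45 - 1*(-170033/194285) = 45 + 170033/194285 = 8912858/194285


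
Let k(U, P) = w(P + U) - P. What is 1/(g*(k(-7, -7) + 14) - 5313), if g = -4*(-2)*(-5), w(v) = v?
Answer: -1/5593 ≈ -0.00017879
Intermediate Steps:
k(U, P) = U (k(U, P) = (P + U) - P = U)
g = -40 (g = 8*(-5) = -40)
1/(g*(k(-7, -7) + 14) - 5313) = 1/(-40*(-7 + 14) - 5313) = 1/(-40*7 - 5313) = 1/(-280 - 5313) = 1/(-5593) = -1/5593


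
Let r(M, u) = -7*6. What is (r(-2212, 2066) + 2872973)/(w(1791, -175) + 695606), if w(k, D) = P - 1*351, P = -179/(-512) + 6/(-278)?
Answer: 204460753408/49479931185 ≈ 4.1322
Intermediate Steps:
P = 23345/71168 (P = -179*(-1/512) + 6*(-1/278) = 179/512 - 3/139 = 23345/71168 ≈ 0.32803)
r(M, u) = -42
w(k, D) = -24956623/71168 (w(k, D) = 23345/71168 - 1*351 = 23345/71168 - 351 = -24956623/71168)
(r(-2212, 2066) + 2872973)/(w(1791, -175) + 695606) = (-42 + 2872973)/(-24956623/71168 + 695606) = 2872931/(49479931185/71168) = 2872931*(71168/49479931185) = 204460753408/49479931185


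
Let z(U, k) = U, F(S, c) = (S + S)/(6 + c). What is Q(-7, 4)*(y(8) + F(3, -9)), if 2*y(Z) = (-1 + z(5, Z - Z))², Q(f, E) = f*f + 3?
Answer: 312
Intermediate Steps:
Q(f, E) = 3 + f² (Q(f, E) = f² + 3 = 3 + f²)
F(S, c) = 2*S/(6 + c) (F(S, c) = (2*S)/(6 + c) = 2*S/(6 + c))
y(Z) = 8 (y(Z) = (-1 + 5)²/2 = (½)*4² = (½)*16 = 8)
Q(-7, 4)*(y(8) + F(3, -9)) = (3 + (-7)²)*(8 + 2*3/(6 - 9)) = (3 + 49)*(8 + 2*3/(-3)) = 52*(8 + 2*3*(-⅓)) = 52*(8 - 2) = 52*6 = 312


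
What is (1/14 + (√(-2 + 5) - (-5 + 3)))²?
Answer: 1429/196 + 29*√3/7 ≈ 14.466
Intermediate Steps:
(1/14 + (√(-2 + 5) - (-5 + 3)))² = (1/14 + (√3 - 1*(-2)))² = (1/14 + (√3 + 2))² = (1/14 + (2 + √3))² = (29/14 + √3)²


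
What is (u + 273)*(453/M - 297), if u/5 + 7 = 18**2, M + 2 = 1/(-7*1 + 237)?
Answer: -148957718/153 ≈ -9.7358e+5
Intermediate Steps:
M = -459/230 (M = -2 + 1/(-7*1 + 237) = -2 + 1/(-7 + 237) = -2 + 1/230 = -459/230 ≈ -1.9957)
u = 1585 (u = -35 + 5*18**2 = -35 + 5*324 = -35 + 1620 = 1585)
(u + 273)*(453/M - 297) = (1585 + 273)*(453/(-459/230) - 297) = 1858*(453*(-230/459) - 297) = 1858*(-34730/153 - 297) = 1858*(-80171/153) = -148957718/153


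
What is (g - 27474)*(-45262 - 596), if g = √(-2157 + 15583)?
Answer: 1259902692 - 321006*√274 ≈ 1.2546e+9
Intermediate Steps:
g = 7*√274 (g = √13426 = 7*√274 ≈ 115.87)
(g - 27474)*(-45262 - 596) = (7*√274 - 27474)*(-45262 - 596) = (-27474 + 7*√274)*(-45858) = 1259902692 - 321006*√274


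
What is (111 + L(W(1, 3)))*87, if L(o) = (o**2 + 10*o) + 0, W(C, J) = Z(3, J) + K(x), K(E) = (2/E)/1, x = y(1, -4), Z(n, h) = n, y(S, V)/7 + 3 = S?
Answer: 629793/49 ≈ 12853.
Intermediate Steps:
y(S, V) = -21 + 7*S
x = -14 (x = -21 + 7*1 = -21 + 7 = -14)
K(E) = 2/E (K(E) = (2/E)*1 = 2/E)
W(C, J) = 20/7 (W(C, J) = 3 + 2/(-14) = 3 + 2*(-1/14) = 3 - 1/7 = 20/7)
L(o) = o**2 + 10*o
(111 + L(W(1, 3)))*87 = (111 + 20*(10 + 20/7)/7)*87 = (111 + (20/7)*(90/7))*87 = (111 + 1800/49)*87 = (7239/49)*87 = 629793/49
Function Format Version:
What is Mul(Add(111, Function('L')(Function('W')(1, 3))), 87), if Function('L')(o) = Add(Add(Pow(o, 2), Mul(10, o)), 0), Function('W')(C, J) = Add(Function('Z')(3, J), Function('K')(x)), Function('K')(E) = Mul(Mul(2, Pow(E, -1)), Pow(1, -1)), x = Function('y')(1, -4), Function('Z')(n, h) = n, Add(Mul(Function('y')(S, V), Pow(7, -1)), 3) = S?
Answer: Rational(629793, 49) ≈ 12853.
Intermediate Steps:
Function('y')(S, V) = Add(-21, Mul(7, S))
x = -14 (x = Add(-21, Mul(7, 1)) = Add(-21, 7) = -14)
Function('K')(E) = Mul(2, Pow(E, -1)) (Function('K')(E) = Mul(Mul(2, Pow(E, -1)), 1) = Mul(2, Pow(E, -1)))
Function('W')(C, J) = Rational(20, 7) (Function('W')(C, J) = Add(3, Mul(2, Pow(-14, -1))) = Add(3, Mul(2, Rational(-1, 14))) = Add(3, Rational(-1, 7)) = Rational(20, 7))
Function('L')(o) = Add(Pow(o, 2), Mul(10, o))
Mul(Add(111, Function('L')(Function('W')(1, 3))), 87) = Mul(Add(111, Mul(Rational(20, 7), Add(10, Rational(20, 7)))), 87) = Mul(Add(111, Mul(Rational(20, 7), Rational(90, 7))), 87) = Mul(Add(111, Rational(1800, 49)), 87) = Mul(Rational(7239, 49), 87) = Rational(629793, 49)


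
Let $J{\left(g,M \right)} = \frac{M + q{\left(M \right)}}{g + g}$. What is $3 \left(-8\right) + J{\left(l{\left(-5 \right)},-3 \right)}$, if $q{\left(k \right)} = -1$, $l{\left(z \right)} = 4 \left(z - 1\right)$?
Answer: $- \frac{287}{12} \approx -23.917$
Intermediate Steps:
$l{\left(z \right)} = -4 + 4 z$ ($l{\left(z \right)} = 4 \left(-1 + z\right) = -4 + 4 z$)
$J{\left(g,M \right)} = \frac{-1 + M}{2 g}$ ($J{\left(g,M \right)} = \frac{M - 1}{g + g} = \frac{-1 + M}{2 g}$)
$3 \left(-8\right) + J{\left(l{\left(-5 \right)},-3 \right)} = 3 \left(-8\right) + \frac{-1 - 3}{2 \left(-4 + 4 \left(-5\right)\right)} = -24 + \frac{1}{2} \frac{1}{-4 - 20} \left(-4\right) = -24 + \frac{1}{2} \frac{1}{-24} \left(-4\right) = -24 + \frac{1}{2} \left(- \frac{1}{24}\right) \left(-4\right) = -24 + \frac{1}{12} = - \frac{287}{12}$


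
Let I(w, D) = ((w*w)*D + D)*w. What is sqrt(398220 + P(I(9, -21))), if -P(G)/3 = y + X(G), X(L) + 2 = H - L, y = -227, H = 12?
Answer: 3*sqrt(39153) ≈ 593.61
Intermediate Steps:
I(w, D) = w*(D + D*w**2) (I(w, D) = (w**2*D + D)*w = (D*w**2 + D)*w = (D + D*w**2)*w = w*(D + D*w**2))
X(L) = 10 - L (X(L) = -2 + (12 - L) = 10 - L)
P(G) = 651 + 3*G (P(G) = -3*(-227 + (10 - G)) = -3*(-217 - G) = 651 + 3*G)
sqrt(398220 + P(I(9, -21))) = sqrt(398220 + (651 + 3*(-21*9*(1 + 9**2)))) = sqrt(398220 + (651 + 3*(-21*9*(1 + 81)))) = sqrt(398220 + (651 + 3*(-21*9*82))) = sqrt(398220 + (651 + 3*(-15498))) = sqrt(398220 + (651 - 46494)) = sqrt(398220 - 45843) = sqrt(352377) = 3*sqrt(39153)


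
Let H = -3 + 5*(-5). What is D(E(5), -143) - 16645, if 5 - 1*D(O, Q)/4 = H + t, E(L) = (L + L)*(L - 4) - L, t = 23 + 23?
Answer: -16697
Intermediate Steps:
H = -28 (H = -3 - 25 = -28)
t = 46
E(L) = -L + 2*L*(-4 + L) (E(L) = (2*L)*(-4 + L) - L = 2*L*(-4 + L) - L = -L + 2*L*(-4 + L))
D(O, Q) = -52 (D(O, Q) = 20 - 4*(-28 + 46) = 20 - 4*18 = 20 - 72 = -52)
D(E(5), -143) - 16645 = -52 - 16645 = -16697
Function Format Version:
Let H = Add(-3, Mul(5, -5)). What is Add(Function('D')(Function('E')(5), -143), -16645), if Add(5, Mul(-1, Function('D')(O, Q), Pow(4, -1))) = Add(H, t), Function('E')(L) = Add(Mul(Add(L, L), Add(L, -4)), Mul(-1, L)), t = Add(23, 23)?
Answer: -16697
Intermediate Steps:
H = -28 (H = Add(-3, -25) = -28)
t = 46
Function('E')(L) = Add(Mul(-1, L), Mul(2, L, Add(-4, L))) (Function('E')(L) = Add(Mul(Mul(2, L), Add(-4, L)), Mul(-1, L)) = Add(Mul(2, L, Add(-4, L)), Mul(-1, L)) = Add(Mul(-1, L), Mul(2, L, Add(-4, L))))
Function('D')(O, Q) = -52 (Function('D')(O, Q) = Add(20, Mul(-4, Add(-28, 46))) = Add(20, Mul(-4, 18)) = Add(20, -72) = -52)
Add(Function('D')(Function('E')(5), -143), -16645) = Add(-52, -16645) = -16697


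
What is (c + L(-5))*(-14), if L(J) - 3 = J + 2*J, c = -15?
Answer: 378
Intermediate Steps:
L(J) = 3 + 3*J (L(J) = 3 + (J + 2*J) = 3 + 3*J)
(c + L(-5))*(-14) = (-15 + (3 + 3*(-5)))*(-14) = (-15 + (3 - 15))*(-14) = (-15 - 12)*(-14) = -27*(-14) = 378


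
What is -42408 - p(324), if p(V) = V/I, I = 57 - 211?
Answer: -3265254/77 ≈ -42406.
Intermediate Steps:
I = -154
p(V) = -V/154 (p(V) = V/(-154) = V*(-1/154) = -V/154)
-42408 - p(324) = -42408 - (-1)*324/154 = -42408 - 1*(-162/77) = -42408 + 162/77 = -3265254/77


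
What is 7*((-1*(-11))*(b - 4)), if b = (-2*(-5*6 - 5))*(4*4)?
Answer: 85932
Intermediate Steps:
b = 1120 (b = -2*(-30 - 5)*16 = -2*(-35)*16 = 70*16 = 1120)
7*((-1*(-11))*(b - 4)) = 7*((-1*(-11))*(1120 - 4)) = 7*(11*1116) = 7*12276 = 85932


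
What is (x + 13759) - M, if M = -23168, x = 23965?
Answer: 60892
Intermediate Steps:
(x + 13759) - M = (23965 + 13759) - 1*(-23168) = 37724 + 23168 = 60892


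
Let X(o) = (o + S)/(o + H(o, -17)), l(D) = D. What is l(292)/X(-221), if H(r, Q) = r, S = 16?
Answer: 129064/205 ≈ 629.58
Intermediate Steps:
X(o) = (16 + o)/(2*o) (X(o) = (o + 16)/(o + o) = (16 + o)/((2*o)) = (16 + o)*(1/(2*o)) = (16 + o)/(2*o))
l(292)/X(-221) = 292/(((½)*(16 - 221)/(-221))) = 292/(((½)*(-1/221)*(-205))) = 292/(205/442) = 292*(442/205) = 129064/205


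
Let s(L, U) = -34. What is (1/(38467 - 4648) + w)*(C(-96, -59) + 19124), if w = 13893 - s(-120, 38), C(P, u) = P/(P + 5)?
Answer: 819714131301320/3077529 ≈ 2.6635e+8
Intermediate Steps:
C(P, u) = P/(5 + P)
w = 13927 (w = 13893 - 1*(-34) = 13893 + 34 = 13927)
(1/(38467 - 4648) + w)*(C(-96, -59) + 19124) = (1/(38467 - 4648) + 13927)*(-96/(5 - 96) + 19124) = (1/33819 + 13927)*(-96/(-91) + 19124) = (1/33819 + 13927)*(-96*(-1/91) + 19124) = 470997214*(96/91 + 19124)/33819 = (470997214/33819)*(1740380/91) = 819714131301320/3077529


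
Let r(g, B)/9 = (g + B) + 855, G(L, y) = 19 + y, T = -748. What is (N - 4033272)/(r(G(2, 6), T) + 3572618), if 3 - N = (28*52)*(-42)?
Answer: -3972117/3573806 ≈ -1.1115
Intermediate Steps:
r(g, B) = 7695 + 9*B + 9*g (r(g, B) = 9*((g + B) + 855) = 9*((B + g) + 855) = 9*(855 + B + g) = 7695 + 9*B + 9*g)
N = 61155 (N = 3 - 28*52*(-42) = 3 - 1456*(-42) = 3 - 1*(-61152) = 3 + 61152 = 61155)
(N - 4033272)/(r(G(2, 6), T) + 3572618) = (61155 - 4033272)/((7695 + 9*(-748) + 9*(19 + 6)) + 3572618) = -3972117/((7695 - 6732 + 9*25) + 3572618) = -3972117/((7695 - 6732 + 225) + 3572618) = -3972117/(1188 + 3572618) = -3972117/3573806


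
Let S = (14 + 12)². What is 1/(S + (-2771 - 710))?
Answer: -1/2805 ≈ -0.00035651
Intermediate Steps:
S = 676 (S = 26² = 676)
1/(S + (-2771 - 710)) = 1/(676 + (-2771 - 710)) = 1/(676 - 3481) = 1/(-2805) = -1/2805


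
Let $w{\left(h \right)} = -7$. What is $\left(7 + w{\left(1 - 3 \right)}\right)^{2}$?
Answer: $0$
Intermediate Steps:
$\left(7 + w{\left(1 - 3 \right)}\right)^{2} = \left(7 - 7\right)^{2} = 0^{2} = 0$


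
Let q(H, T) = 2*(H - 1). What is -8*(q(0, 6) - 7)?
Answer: 72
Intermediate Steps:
q(H, T) = -2 + 2*H (q(H, T) = 2*(-1 + H) = -2 + 2*H)
-8*(q(0, 6) - 7) = -8*((-2 + 2*0) - 7) = -8*((-2 + 0) - 7) = -8*(-2 - 7) = -8*(-9) = 72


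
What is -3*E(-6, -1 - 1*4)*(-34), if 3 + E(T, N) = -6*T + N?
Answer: 2856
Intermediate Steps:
E(T, N) = -3 + N - 6*T (E(T, N) = -3 + (-6*T + N) = -3 + (N - 6*T) = -3 + N - 6*T)
-3*E(-6, -1 - 1*4)*(-34) = -3*(-3 + (-1 - 1*4) - 6*(-6))*(-34) = -3*(-3 + (-1 - 4) + 36)*(-34) = -3*(-3 - 5 + 36)*(-34) = -3*28*(-34) = -84*(-34) = 2856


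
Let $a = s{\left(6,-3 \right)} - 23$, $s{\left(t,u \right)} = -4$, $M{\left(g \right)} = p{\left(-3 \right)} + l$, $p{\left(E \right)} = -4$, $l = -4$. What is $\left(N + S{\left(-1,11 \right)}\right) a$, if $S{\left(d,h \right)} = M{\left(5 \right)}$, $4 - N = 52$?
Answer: $1512$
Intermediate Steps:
$M{\left(g \right)} = -8$ ($M{\left(g \right)} = -4 - 4 = -8$)
$N = -48$ ($N = 4 - 52 = -48$)
$S{\left(d,h \right)} = -8$
$a = -27$ ($a = -4 - 23 = -27$)
$\left(N + S{\left(-1,11 \right)}\right) a = \left(-48 - 8\right) \left(-27\right) = \left(-56\right) \left(-27\right) = 1512$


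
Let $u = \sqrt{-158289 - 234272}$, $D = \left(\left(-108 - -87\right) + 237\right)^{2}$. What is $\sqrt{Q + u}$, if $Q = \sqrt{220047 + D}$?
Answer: $\sqrt{\sqrt{266703} + i \sqrt{392561}} \approx 25.772 + 12.156 i$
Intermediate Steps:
$D = 46656$ ($D = \left(\left(-108 + 87\right) + 237\right)^{2} = \left(-21 + 237\right)^{2} = 216^{2} = 46656$)
$u = i \sqrt{392561}$ ($u = \sqrt{-392561} = i \sqrt{392561} \approx 626.55 i$)
$Q = \sqrt{266703}$ ($Q = \sqrt{220047 + 46656} = \sqrt{266703} \approx 516.43$)
$\sqrt{Q + u} = \sqrt{\sqrt{266703} + i \sqrt{392561}}$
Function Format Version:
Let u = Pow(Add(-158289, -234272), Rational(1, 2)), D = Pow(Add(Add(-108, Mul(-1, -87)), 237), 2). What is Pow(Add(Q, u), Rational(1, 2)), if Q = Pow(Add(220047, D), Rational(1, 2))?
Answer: Pow(Add(Pow(266703, Rational(1, 2)), Mul(I, Pow(392561, Rational(1, 2)))), Rational(1, 2)) ≈ Add(25.772, Mul(12.156, I))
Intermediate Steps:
D = 46656 (D = Pow(Add(Add(-108, 87), 237), 2) = Pow(Add(-21, 237), 2) = Pow(216, 2) = 46656)
u = Mul(I, Pow(392561, Rational(1, 2))) (u = Pow(-392561, Rational(1, 2)) = Mul(I, Pow(392561, Rational(1, 2))) ≈ Mul(626.55, I))
Q = Pow(266703, Rational(1, 2)) (Q = Pow(Add(220047, 46656), Rational(1, 2)) = Pow(266703, Rational(1, 2)) ≈ 516.43)
Pow(Add(Q, u), Rational(1, 2)) = Pow(Add(Pow(266703, Rational(1, 2)), Mul(I, Pow(392561, Rational(1, 2)))), Rational(1, 2))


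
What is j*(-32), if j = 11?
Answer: -352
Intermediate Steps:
j*(-32) = 11*(-32) = -352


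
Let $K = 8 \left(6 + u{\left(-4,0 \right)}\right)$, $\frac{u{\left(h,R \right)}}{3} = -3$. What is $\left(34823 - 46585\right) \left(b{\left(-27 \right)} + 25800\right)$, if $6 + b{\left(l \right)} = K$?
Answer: $-303106740$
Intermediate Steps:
$u{\left(h,R \right)} = -9$ ($u{\left(h,R \right)} = 3 \left(-3\right) = -9$)
$K = -24$ ($K = 8 \left(6 - 9\right) = 8 \left(-3\right) = -24$)
$b{\left(l \right)} = -30$ ($b{\left(l \right)} = -6 - 24 = -30$)
$\left(34823 - 46585\right) \left(b{\left(-27 \right)} + 25800\right) = \left(34823 - 46585\right) \left(-30 + 25800\right) = \left(-11762\right) 25770 = -303106740$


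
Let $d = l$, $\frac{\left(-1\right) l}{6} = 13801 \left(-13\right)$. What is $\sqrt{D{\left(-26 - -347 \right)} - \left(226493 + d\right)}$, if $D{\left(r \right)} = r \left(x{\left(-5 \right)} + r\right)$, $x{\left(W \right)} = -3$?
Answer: $i \sqrt{1200893} \approx 1095.9 i$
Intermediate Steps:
$D{\left(r \right)} = r \left(-3 + r\right)$
$l = 1076478$ ($l = - 6 \cdot 13801 \left(-13\right) = \left(-6\right) \left(-179413\right) = 1076478$)
$d = 1076478$
$\sqrt{D{\left(-26 - -347 \right)} - \left(226493 + d\right)} = \sqrt{\left(-26 - -347\right) \left(-3 - -321\right) - 1302971} = \sqrt{\left(-26 + 347\right) \left(-3 + \left(-26 + 347\right)\right) - 1302971} = \sqrt{321 \left(-3 + 321\right) - 1302971} = \sqrt{321 \cdot 318 - 1302971} = \sqrt{102078 - 1302971} = \sqrt{-1200893} = i \sqrt{1200893}$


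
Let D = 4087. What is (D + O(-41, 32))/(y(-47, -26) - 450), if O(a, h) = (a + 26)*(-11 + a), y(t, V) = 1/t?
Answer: -228749/21151 ≈ -10.815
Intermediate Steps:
O(a, h) = (-11 + a)*(26 + a) (O(a, h) = (26 + a)*(-11 + a) = (-11 + a)*(26 + a))
(D + O(-41, 32))/(y(-47, -26) - 450) = (4087 + (-286 + (-41)² + 15*(-41)))/(1/(-47) - 450) = (4087 + (-286 + 1681 - 615))/(-1/47 - 450) = (4087 + 780)/(-21151/47) = 4867*(-47/21151) = -228749/21151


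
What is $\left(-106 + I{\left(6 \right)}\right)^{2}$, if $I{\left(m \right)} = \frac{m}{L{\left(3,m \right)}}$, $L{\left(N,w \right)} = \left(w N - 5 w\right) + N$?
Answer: $\frac{102400}{9} \approx 11378.0$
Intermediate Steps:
$L{\left(N,w \right)} = N - 5 w + N w$ ($L{\left(N,w \right)} = \left(N w - 5 w\right) + N = \left(- 5 w + N w\right) + N = N - 5 w + N w$)
$I{\left(m \right)} = \frac{m}{3 - 2 m}$ ($I{\left(m \right)} = \frac{m}{3 - 5 m + 3 m} = \frac{m}{3 - 2 m}$)
$\left(-106 + I{\left(6 \right)}\right)^{2} = \left(-106 + \frac{6}{3 - 12}\right)^{2} = \left(-106 + \frac{6}{-9}\right)^{2} = \left(-106 + 6 \left(- \frac{1}{9}\right)\right)^{2} = \left(-106 - \frac{2}{3}\right)^{2} = \left(- \frac{320}{3}\right)^{2} = \frac{102400}{9}$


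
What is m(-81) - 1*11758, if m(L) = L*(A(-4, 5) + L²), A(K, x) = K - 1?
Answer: -542794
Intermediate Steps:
A(K, x) = -1 + K
m(L) = L*(-5 + L²) (m(L) = L*((-1 - 4) + L²) = L*(-5 + L²))
m(-81) - 1*11758 = -81*(-5 + (-81)²) - 1*11758 = -81*(-5 + 6561) - 11758 = -81*6556 - 11758 = -531036 - 11758 = -542794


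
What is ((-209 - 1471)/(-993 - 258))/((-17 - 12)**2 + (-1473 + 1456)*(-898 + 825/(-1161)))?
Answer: 18060/216773419 ≈ 8.3313e-5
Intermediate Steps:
((-209 - 1471)/(-993 - 258))/((-17 - 12)**2 + (-1473 + 1456)*(-898 + 825/(-1161))) = (-1680/(-1251))/((-29)**2 - 17*(-898 + 825*(-1/1161))) = (-1680*(-1/1251))/(841 - 17*(-898 - 275/387)) = 560/(417*(841 - 17*(-347801/387))) = 560/(417*(841 + 5912617/387)) = 560/(417*(6238084/387)) = (560/417)*(387/6238084) = 18060/216773419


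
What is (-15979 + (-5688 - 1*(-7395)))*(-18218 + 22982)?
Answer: -67991808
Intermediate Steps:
(-15979 + (-5688 - 1*(-7395)))*(-18218 + 22982) = (-15979 + (-5688 + 7395))*4764 = (-15979 + 1707)*4764 = -14272*4764 = -67991808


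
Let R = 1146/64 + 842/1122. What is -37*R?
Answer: -12392225/17952 ≈ -690.30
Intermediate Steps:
R = 334925/17952 (R = 1146*(1/64) + 842*(1/1122) = 573/32 + 421/561 = 334925/17952 ≈ 18.657)
-37*R = -37*334925/17952 = -12392225/17952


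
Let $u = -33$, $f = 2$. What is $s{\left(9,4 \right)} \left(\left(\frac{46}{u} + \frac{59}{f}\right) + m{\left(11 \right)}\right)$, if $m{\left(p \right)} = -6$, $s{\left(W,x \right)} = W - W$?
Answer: $0$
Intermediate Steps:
$s{\left(W,x \right)} = 0$
$s{\left(9,4 \right)} \left(\left(\frac{46}{u} + \frac{59}{f}\right) + m{\left(11 \right)}\right) = 0 \left(\left(\frac{46}{-33} + \frac{59}{2}\right) - 6\right) = 0 \left(\left(46 \left(- \frac{1}{33}\right) + 59 \cdot \frac{1}{2}\right) - 6\right) = 0 \left(\left(- \frac{46}{33} + \frac{59}{2}\right) - 6\right) = 0 \left(\frac{1855}{66} - 6\right) = 0 \cdot \frac{1459}{66} = 0$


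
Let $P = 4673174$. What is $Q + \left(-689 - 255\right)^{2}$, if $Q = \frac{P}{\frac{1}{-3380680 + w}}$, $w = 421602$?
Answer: $-13828285482436$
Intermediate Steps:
$Q = -13828286373572$ ($Q = \frac{4673174}{\frac{1}{-3380680 + 421602}} = \frac{4673174}{\frac{1}{-2959078}} = \frac{4673174}{- \frac{1}{2959078}} = 4673174 \left(-2959078\right) = -13828286373572$)
$Q + \left(-689 - 255\right)^{2} = -13828286373572 + \left(-689 - 255\right)^{2} = -13828286373572 + \left(-944\right)^{2} = -13828286373572 + 891136 = -13828285482436$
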